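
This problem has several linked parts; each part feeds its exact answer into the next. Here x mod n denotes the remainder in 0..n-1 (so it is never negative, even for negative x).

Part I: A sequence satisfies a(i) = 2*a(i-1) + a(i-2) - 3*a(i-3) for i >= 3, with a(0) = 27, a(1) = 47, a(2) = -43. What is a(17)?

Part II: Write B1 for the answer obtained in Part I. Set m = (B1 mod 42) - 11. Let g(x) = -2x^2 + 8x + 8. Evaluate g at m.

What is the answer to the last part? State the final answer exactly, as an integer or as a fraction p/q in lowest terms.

Part I: a(3) = 2*(-43) + 1*(47) - 3*(27) = -120; iterating: a(3)=-120, a(4)=-424, a(5)=-839, a(6)=-1742, a(7)=-3051, a(8)=-5327, a(9)=-8479, a(10)=-13132, a(11)=-18762, a(12)=-25219, a(13)=-29804, a(14)=-28541, a(15)=-11229, a(16)=38413, a(17)=151220; answer 151220
Part II: B1 = 151220; m = 9; -2*(9)^2 + 8*(9)^1 + 8 = (-162) + (72) + (8) = -82; answer -82

-82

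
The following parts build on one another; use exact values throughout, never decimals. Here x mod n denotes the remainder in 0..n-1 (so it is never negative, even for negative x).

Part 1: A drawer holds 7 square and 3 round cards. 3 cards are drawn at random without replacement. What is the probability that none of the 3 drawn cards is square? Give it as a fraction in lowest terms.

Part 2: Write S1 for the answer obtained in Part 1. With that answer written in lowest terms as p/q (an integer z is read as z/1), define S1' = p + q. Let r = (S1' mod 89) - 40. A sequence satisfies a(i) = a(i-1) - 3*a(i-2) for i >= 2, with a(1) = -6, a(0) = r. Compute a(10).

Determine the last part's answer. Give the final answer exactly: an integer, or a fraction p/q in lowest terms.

Part 1: total draws C(10,3) = 120; favorable C(3,3) = 1; P = 1/120; answer 1/120
Part 2: S1 = 1/120; threaded value p + q = 121; r = -8; a(2) = 1*(-6) - 3*(-8) = 18; iterating: a(2)=18, a(3)=36, a(4)=-18, a(5)=-126, a(6)=-72, a(7)=306, a(8)=522, a(9)=-396, a(10)=-1962; answer -1962

-1962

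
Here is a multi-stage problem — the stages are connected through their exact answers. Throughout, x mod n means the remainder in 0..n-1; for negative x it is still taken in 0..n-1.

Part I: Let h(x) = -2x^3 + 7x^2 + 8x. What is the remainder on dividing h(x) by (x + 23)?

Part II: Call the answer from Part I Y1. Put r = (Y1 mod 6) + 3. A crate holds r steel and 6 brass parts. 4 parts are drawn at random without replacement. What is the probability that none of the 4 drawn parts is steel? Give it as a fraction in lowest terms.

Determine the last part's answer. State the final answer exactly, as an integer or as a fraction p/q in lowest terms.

Part I: remainder = value at the root: -2*(-23)^3 + 7*(-23)^2 + 8*(-23)^1 = (24334) + (3703) + (-184) = 27853; answer 27853
Part II: Y1 = 27853; r = 4; total draws C(10,4) = 210; favorable C(6,4) = 15; P = 1/14; answer 1/14

1/14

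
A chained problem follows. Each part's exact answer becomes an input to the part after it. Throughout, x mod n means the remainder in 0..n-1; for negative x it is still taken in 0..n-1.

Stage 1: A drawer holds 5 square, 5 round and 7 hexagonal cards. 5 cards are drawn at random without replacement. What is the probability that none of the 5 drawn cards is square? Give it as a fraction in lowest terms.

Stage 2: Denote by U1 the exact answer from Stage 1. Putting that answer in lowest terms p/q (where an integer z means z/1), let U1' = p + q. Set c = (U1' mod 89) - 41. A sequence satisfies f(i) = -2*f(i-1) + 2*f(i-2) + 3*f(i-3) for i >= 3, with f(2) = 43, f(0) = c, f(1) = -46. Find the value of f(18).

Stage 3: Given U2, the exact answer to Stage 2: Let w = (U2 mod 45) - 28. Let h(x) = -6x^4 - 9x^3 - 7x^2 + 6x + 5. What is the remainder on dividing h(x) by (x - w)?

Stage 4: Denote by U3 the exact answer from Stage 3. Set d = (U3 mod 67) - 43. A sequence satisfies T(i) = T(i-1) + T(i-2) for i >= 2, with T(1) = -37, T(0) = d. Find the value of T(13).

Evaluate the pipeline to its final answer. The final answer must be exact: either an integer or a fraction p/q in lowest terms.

-9773

Stage 1: total draws C(17,5) = 6188; favorable C(12,5) = 792; P = 198/1547; answer 198/1547
Stage 2: U1 = 198/1547; threaded value p + q = 1745; c = 13; f(3) = -2*(43) + 2*(-46) + 3*(13) = -139; iterating: f(3)=-139, f(4)=226, f(5)=-601, f(6)=1237, f(7)=-2998, f(8)=6667, f(9)=-15619, f(10)=35578, f(11)=-82393, f(12)=189085, f(13)=-436222, f(14)=1003435, f(15)=-2312059, f(16)=5322322, f(17)=-12258457, f(18)=28225381; answer 28225381
Stage 3: U2 = 28225381; w = 3; remainder = value at the root: -6*(3)^4 - 9*(3)^3 - 7*(3)^2 + 6*(3)^1 + 5 = (-486) + (-243) + (-63) + (18) + (5) = -769; answer -769
Stage 4: U3 = -769; d = -8; T(2) = 1*(-37) + 1*(-8) = -45; iterating: T(2)=-45, T(3)=-82, T(4)=-127, T(5)=-209, T(6)=-336, T(7)=-545, T(8)=-881, T(9)=-1426, T(10)=-2307, T(11)=-3733, T(12)=-6040, T(13)=-9773; answer -9773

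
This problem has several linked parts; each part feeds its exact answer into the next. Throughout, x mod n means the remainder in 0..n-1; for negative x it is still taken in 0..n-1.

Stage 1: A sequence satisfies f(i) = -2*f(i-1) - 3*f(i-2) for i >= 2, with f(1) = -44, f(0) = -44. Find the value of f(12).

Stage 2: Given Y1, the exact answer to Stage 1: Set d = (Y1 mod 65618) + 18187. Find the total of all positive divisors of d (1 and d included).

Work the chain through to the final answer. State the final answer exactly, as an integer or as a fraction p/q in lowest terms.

30564

Stage 1: f(2) = -2*(-44) - 3*(-44) = 220; iterating: f(2)=220, f(3)=-308, f(4)=-44, f(5)=1012, f(6)=-1892, f(7)=748, f(8)=4180, f(9)=-10604, f(10)=8668, f(11)=14476, f(12)=-54956; answer -54956
Stage 2: Y1 = -54956; d = 28849; 28849 = 17 * 1697; sigma = (1 + 17) * (1 + 1697) = 18 * 1698 = 30564; answer 30564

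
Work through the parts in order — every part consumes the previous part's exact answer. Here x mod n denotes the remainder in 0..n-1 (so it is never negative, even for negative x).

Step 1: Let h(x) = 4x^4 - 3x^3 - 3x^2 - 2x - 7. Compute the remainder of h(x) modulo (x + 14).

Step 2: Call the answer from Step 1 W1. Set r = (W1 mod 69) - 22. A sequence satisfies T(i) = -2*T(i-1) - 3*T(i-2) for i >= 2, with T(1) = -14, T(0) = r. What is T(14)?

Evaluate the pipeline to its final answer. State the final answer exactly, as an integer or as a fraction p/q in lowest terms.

Step 1: remainder = value at the root: 4*(-14)^4 - 3*(-14)^3 - 3*(-14)^2 - 2*(-14)^1 - 7 = (153664) + (8232) + (-588) + (28) + (-7) = 161329; answer 161329
Step 2: W1 = 161329; r = -15; T(2) = -2*(-14) - 3*(-15) = 73; iterating: T(2)=73, T(3)=-104, T(4)=-11, T(5)=334, T(6)=-635, T(7)=268, T(8)=1369, T(9)=-3542, T(10)=2977, T(11)=4672, T(12)=-18275, T(13)=22534, T(14)=9757; answer 9757

9757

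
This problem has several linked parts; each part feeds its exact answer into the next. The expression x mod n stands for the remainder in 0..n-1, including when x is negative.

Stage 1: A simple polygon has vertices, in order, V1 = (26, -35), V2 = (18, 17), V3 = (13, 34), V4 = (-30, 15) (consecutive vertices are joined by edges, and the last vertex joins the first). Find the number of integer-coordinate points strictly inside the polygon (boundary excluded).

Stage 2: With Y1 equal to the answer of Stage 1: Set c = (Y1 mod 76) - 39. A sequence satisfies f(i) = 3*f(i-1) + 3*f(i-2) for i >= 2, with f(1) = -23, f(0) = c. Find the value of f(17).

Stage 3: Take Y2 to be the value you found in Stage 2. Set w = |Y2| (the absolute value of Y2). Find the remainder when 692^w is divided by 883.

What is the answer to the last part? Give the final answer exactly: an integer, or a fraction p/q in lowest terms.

853

Stage 1: cross terms: (26*17 - 18*-35)=1072, (18*34 - 13*17)=391, (13*15 - -30*34)=1215, (-30*-35 - 26*15)=660; twice the area = |3338| = 3338; area = 1669; boundary points = 4 + 1 + 1 + 2 = 8; strictly interior points = area - boundary/2 + 1 = 1666; answer 1666
Stage 2: Y1 = 1666; c = 31; f(2) = 3*(-23) + 3*(31) = 24; iterating: f(2)=24, f(3)=3, f(4)=81, f(5)=252, f(6)=999, f(7)=3753, f(8)=14256, f(9)=54027, f(10)=204849, f(11)=776628, f(12)=2944431, f(13)=11163177, f(14)=42322824, f(15)=160458003, f(16)=608342481, f(17)=2306401452; answer 2306401452
Stage 3: Y2 = 2306401452; w = 2306401452; squarings mod 883: 692^1=692, 692^2=278, 692^4=463, 692^8=683, 692^16=265, 692^32=468, 692^64=40, 692^128=717, 692^256=183, 692^512=818, 692^1024=693, 692^2048=780, 692^4096=13, 692^8192=169, 692^16384=305, 692^32768=310, 692^65536=736, 692^131072=417, 692^262144=821, 692^524288=312, 692^1048576=214, 692^2097152=763, 692^4194304=272, 692^8388608=695, 692^16777216=24, 692^33554432=576, 692^67108864=651, 692^134217728=844, 692^268435456=638, 692^536870912=864, 692^1073741824=361, 692^2147483648=520; 692^2306401452 = 692^4 * 692^8 * 692^32 * 692^128 * 692^1024 * 692^8192 * 692^16384 * 692^32768 * 692^524288 * 692^1048576 * 692^2097152 * 692^4194304 * 692^16777216 * 692^134217728 * 692^2147483648 = 853 (mod 883); answer 853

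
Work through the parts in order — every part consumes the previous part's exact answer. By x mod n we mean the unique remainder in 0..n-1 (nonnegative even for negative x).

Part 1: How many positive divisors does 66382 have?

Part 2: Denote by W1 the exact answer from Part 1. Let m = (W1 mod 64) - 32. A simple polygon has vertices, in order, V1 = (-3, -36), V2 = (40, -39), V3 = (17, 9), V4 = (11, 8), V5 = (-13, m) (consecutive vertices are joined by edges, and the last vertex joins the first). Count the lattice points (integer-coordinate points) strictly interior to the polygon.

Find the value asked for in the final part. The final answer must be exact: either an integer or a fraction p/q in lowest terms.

Part 1: 66382 = 2 * 33191; number of divisors = (1+1) * (1+1) = 4; answer 4
Part 2: W1 = 4; m = -28; cross terms: (-3*-39 - 40*-36)=1557, (40*9 - 17*-39)=1023, (17*8 - 11*9)=37, (11*-28 - -13*8)=-204, (-13*-36 - -3*-28)=384; twice the area = |2797| = 2797; area = 2797/2; boundary points = 1 + 1 + 1 + 12 + 2 = 17; strictly interior points = area - boundary/2 + 1 = 1391; answer 1391

1391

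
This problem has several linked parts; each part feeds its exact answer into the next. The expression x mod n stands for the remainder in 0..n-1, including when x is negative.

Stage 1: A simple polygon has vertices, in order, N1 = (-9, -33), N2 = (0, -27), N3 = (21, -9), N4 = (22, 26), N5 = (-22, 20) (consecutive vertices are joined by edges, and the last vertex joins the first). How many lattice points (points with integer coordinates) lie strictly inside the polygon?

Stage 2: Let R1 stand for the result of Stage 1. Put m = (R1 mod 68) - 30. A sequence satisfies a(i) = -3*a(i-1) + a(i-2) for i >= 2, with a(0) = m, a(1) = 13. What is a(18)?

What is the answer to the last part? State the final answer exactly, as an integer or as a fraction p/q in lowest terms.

-7517593582

Stage 1: cross terms: (-9*-27 - 0*-33)=243, (0*-9 - 21*-27)=567, (21*26 - 22*-9)=744, (22*20 - -22*26)=1012, (-22*-33 - -9*20)=906; twice the area = |3472| = 3472; area = 1736; boundary points = 3 + 3 + 1 + 2 + 1 = 10; strictly interior points = area - boundary/2 + 1 = 1732; answer 1732
Stage 2: R1 = 1732; m = 2; a(2) = -3*(13) + 1*(2) = -37; iterating: a(2)=-37, a(3)=124, a(4)=-409, a(5)=1351, a(6)=-4462, a(7)=14737, a(8)=-48673, a(9)=160756, a(10)=-530941, a(11)=1753579, a(12)=-5791678, a(13)=19128613, a(14)=-63177517, a(15)=208661164, a(16)=-689161009, a(17)=2276144191, a(18)=-7517593582; answer -7517593582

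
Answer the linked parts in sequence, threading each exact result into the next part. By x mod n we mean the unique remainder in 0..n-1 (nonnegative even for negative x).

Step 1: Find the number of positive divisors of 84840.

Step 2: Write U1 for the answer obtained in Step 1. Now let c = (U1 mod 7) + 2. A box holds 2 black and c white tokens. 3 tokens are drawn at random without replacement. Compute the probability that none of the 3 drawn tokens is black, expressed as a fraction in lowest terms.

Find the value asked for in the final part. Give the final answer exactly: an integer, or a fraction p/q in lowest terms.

1/10

Step 1: 84840 = 2^3 * 3 * 5 * 7 * 101; number of divisors = (3+1) * (1+1) * (1+1) * (1+1) * (1+1) = 64; answer 64
Step 2: U1 = 64; c = 3; total draws C(5,3) = 10; favorable C(3,3) = 1; P = 1/10; answer 1/10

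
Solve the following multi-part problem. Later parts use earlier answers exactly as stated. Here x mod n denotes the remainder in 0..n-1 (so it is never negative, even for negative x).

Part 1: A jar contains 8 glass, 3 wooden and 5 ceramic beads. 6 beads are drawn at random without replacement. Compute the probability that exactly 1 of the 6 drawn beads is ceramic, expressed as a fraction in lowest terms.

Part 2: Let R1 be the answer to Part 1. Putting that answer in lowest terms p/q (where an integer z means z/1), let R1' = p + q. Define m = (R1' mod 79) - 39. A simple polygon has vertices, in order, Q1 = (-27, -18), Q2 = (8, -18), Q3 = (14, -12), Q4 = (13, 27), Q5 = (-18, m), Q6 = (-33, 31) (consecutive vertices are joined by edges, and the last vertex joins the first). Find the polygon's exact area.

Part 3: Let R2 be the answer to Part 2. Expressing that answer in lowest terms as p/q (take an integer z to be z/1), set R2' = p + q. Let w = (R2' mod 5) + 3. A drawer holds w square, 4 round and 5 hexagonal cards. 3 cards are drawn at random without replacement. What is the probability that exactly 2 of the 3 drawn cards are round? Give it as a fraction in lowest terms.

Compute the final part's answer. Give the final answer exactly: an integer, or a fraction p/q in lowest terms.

Part 1: total draws C(16,6) = 8008; favorable C(5,1)*C(11,5) = 2310; P = 15/52; answer 15/52
Part 2: R1 = 15/52; threaded value p + q = 67; m = 28; cross terms: (-27*-18 - 8*-18)=630, (8*-12 - 14*-18)=156, (14*27 - 13*-12)=534, (13*28 - -18*27)=850, (-18*31 - -33*28)=366, (-33*-18 - -27*31)=1431; twice the area = |3967| = 3967; area = 3967/2; answer 3967/2
Part 3: R2 = 3967/2; threaded value p + q = 3969; w = 7; total draws C(16,3) = 560; favorable C(4,2)*C(12,1) = 72; P = 9/70; answer 9/70

9/70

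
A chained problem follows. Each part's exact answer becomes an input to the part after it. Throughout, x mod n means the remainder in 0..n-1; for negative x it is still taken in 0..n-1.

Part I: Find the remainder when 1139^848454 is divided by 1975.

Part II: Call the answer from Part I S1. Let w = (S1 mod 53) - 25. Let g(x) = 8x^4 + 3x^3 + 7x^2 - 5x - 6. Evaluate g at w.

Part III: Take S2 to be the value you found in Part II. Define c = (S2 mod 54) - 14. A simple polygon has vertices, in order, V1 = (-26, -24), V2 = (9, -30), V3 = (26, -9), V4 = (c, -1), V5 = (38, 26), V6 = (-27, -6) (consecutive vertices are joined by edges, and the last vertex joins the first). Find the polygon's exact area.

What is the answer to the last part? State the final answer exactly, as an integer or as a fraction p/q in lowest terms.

Part I: squarings mod 1975: 1139^1=1139, 1139^2=1721, 1139^4=1316, 1139^8=1756, 1139^16=561, 1139^32=696, 1139^64=541, 1139^128=381, 1139^256=986, 1139^512=496, 1139^1024=1116, 1139^2048=1206, 1139^4096=836, 1139^8192=1721, 1139^16384=1316, 1139^32768=1756, 1139^65536=561, 1139^131072=696, 1139^262144=541, 1139^524288=381; 1139^848454 = 1139^2 * 1139^4 * 1139^64 * 1139^512 * 1139^4096 * 1139^8192 * 1139^16384 * 1139^32768 * 1139^262144 * 1139^524288 = 591 (mod 1975); answer 591
Part II: S1 = 591; w = -17; 8*(-17)^4 + 3*(-17)^3 + 7*(-17)^2 - 5*(-17)^1 - 6 = (668168) + (-14739) + (2023) + (85) + (-6) = 655531; answer 655531
Part III: S2 = 655531; c = 11; cross terms: (-26*-30 - 9*-24)=996, (9*-9 - 26*-30)=699, (26*-1 - 11*-9)=73, (11*26 - 38*-1)=324, (38*-6 - -27*26)=474, (-27*-24 - -26*-6)=492; twice the area = |3058| = 3058; area = 1529; answer 1529

1529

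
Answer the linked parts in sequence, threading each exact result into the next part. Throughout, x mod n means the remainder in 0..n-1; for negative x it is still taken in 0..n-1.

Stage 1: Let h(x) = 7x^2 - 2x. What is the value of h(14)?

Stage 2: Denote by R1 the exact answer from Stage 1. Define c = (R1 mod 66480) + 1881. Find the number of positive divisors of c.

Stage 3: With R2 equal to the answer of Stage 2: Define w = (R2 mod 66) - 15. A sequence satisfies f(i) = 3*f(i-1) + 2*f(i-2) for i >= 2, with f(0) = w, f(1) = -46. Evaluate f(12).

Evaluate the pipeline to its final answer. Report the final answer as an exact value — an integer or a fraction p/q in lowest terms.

Stage 1: 7*(14)^2 - 2*(14)^1 = (1372) + (-28) = 1344; answer 1344
Stage 2: R1 = 1344; c = 3225; 3225 = 3 * 5^2 * 43; number of divisors = (1+1) * (2+1) * (1+1) = 12; answer 12
Stage 3: R2 = 12; w = -3; f(2) = 3*(-46) + 2*(-3) = -144; iterating: f(2)=-144, f(3)=-524, f(4)=-1860, f(5)=-6628, f(6)=-23604, f(7)=-84068, f(8)=-299412, f(9)=-1066372, f(10)=-3797940, f(11)=-13526564, f(12)=-48175572; answer -48175572

-48175572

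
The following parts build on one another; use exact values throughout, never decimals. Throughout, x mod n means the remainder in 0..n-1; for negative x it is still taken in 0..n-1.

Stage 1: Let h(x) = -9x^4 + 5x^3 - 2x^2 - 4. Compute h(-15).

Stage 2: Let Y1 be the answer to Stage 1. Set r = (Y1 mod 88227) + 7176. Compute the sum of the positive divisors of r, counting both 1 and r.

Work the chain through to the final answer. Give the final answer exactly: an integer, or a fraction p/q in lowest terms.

Stage 1: -9*(-15)^4 + 5*(-15)^3 - 2*(-15)^2 - 4 = (-455625) + (-16875) + (-450) + (-4) = -472954; answer -472954
Stage 2: Y1 = -472954; r = 63584; 63584 = 2^5 * 1987; sigma = (1 + 2 + 4 + 8 + 16 + 32) * (1 + 1987) = 63 * 1988 = 125244; answer 125244

125244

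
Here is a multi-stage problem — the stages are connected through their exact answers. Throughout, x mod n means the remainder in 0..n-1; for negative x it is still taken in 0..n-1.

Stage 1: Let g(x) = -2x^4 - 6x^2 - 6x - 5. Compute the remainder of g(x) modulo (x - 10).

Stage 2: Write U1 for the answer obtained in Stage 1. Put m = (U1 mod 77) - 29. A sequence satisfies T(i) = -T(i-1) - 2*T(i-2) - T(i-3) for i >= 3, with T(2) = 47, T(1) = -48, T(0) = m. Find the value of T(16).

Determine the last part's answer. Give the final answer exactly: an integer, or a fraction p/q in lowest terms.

Stage 1: remainder = value at the root: -2*(10)^4 - 6*(10)^2 - 6*(10)^1 - 5 = (-20000) + (-600) + (-60) + (-5) = -20665; answer -20665
Stage 2: U1 = -20665; m = 19; T(3) = -1*(47) - 2*(-48) - 1*(19) = 30; iterating: T(3)=30, T(4)=-76, T(5)=-31, T(6)=153, T(7)=-15, T(8)=-260, T(9)=137, T(10)=398, T(11)=-412, T(12)=-521, T(13)=947, T(14)=507, T(15)=-1880, T(16)=-81; answer -81

-81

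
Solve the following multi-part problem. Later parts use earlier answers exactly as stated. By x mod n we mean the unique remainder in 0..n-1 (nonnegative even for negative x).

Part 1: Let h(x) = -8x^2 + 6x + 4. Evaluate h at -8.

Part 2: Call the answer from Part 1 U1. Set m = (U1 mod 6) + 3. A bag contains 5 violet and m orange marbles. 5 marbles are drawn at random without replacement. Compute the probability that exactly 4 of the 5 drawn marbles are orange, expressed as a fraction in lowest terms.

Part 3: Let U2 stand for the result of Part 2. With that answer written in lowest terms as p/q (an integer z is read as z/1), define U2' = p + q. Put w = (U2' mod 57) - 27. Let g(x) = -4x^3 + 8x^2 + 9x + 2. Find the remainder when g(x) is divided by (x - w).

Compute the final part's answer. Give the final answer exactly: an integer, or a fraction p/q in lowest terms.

Part 1: -8*(-8)^2 + 6*(-8)^1 + 4 = (-512) + (-48) + (4) = -556; answer -556
Part 2: U1 = -556; m = 5; total draws C(10,5) = 252; favorable C(5,4)*C(5,1) = 25; P = 25/252; answer 25/252
Part 3: U2 = 25/252; threaded value p + q = 277; w = 22; remainder = value at the root: -4*(22)^3 + 8*(22)^2 + 9*(22)^1 + 2 = (-42592) + (3872) + (198) + (2) = -38520; answer -38520

-38520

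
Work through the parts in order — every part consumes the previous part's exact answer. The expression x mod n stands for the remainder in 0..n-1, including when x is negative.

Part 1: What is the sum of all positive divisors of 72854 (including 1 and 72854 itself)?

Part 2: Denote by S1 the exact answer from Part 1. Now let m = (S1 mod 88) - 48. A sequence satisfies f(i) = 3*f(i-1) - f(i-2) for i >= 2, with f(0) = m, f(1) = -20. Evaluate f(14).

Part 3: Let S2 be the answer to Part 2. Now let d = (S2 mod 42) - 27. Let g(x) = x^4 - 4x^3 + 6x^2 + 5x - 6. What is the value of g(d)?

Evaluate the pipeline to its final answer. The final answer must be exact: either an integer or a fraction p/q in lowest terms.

Part 1: 72854 = 2 * 73 * 499; sigma = (1 + 2) * (1 + 73) * (1 + 499) = 3 * 74 * 500 = 111000; answer 111000
Part 2: S1 = 111000; m = -16; f(2) = 3*(-20) - 1*(-16) = -44; iterating: f(2)=-44, f(3)=-112, f(4)=-292, f(5)=-764, f(6)=-2000, f(7)=-5236, f(8)=-13708, f(9)=-35888, f(10)=-93956, f(11)=-245980, f(12)=-643984, f(13)=-1685972, f(14)=-4413932; answer -4413932
Part 3: S2 = -4413932; d = -11; 1*(-11)^4 - 4*(-11)^3 + 6*(-11)^2 + 5*(-11)^1 - 6 = (14641) + (5324) + (726) + (-55) + (-6) = 20630; answer 20630

20630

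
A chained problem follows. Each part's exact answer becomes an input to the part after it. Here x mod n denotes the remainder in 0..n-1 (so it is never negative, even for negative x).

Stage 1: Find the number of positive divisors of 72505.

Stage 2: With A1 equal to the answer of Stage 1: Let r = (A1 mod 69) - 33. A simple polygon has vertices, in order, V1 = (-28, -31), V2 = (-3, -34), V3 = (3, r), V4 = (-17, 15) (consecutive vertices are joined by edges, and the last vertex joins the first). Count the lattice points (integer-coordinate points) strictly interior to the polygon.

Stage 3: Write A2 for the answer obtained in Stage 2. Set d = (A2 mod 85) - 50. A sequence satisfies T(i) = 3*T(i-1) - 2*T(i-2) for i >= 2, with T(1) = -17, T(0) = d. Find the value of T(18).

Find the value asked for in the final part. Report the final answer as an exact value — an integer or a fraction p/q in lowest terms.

2097119

Stage 1: 72505 = 5 * 17 * 853; number of divisors = (1+1) * (1+1) * (1+1) = 8; answer 8
Stage 2: A1 = 8; r = -25; cross terms: (-28*-34 - -3*-31)=859, (-3*-25 - 3*-34)=177, (3*15 - -17*-25)=-380, (-17*-31 - -28*15)=947; twice the area = |1603| = 1603; area = 1603/2; boundary points = 1 + 3 + 20 + 1 = 25; strictly interior points = area - boundary/2 + 1 = 790; answer 790
Stage 3: A2 = 790; d = -25; T(2) = 3*(-17) - 2*(-25) = -1; iterating: T(2)=-1, T(3)=31, T(4)=95, T(5)=223, T(6)=479, T(7)=991, T(8)=2015, T(9)=4063, T(10)=8159, T(11)=16351, T(12)=32735, T(13)=65503, T(14)=131039, T(15)=262111, T(16)=524255, T(17)=1048543, T(18)=2097119; answer 2097119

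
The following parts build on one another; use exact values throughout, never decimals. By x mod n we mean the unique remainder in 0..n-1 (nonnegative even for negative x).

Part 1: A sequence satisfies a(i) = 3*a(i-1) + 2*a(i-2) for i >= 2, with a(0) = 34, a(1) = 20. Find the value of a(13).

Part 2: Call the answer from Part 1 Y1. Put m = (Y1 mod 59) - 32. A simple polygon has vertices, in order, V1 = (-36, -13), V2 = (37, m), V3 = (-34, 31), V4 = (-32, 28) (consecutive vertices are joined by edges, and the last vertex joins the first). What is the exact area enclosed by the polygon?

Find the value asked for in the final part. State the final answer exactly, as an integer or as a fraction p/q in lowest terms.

Part 1: a(2) = 3*(20) + 2*(34) = 128; iterating: a(2)=128, a(3)=424, a(4)=1528, a(5)=5432, a(6)=19352, a(7)=68920, a(8)=245464, a(9)=874232, a(10)=3113624, a(11)=11089336, a(12)=39495256, a(13)=140664440; answer 140664440
Part 2: Y1 = 140664440; m = -29; cross terms: (-36*-29 - 37*-13)=1525, (37*31 - -34*-29)=161, (-34*28 - -32*31)=40, (-32*-13 - -36*28)=1424; twice the area = |3150| = 3150; area = 1575; answer 1575

1575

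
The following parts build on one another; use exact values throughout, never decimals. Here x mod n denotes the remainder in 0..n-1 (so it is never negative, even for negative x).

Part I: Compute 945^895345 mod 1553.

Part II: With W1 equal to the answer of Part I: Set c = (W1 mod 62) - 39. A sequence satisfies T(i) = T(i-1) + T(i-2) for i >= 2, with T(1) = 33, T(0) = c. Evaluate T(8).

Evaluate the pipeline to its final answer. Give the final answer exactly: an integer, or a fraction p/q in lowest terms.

433

Part I: squarings mod 1553: 945^1=945, 945^2=50, 945^4=947, 945^8=728, 945^16=411, 945^32=1197, 945^64=943, 945^128=933, 945^256=809, 945^512=668, 945^1024=513, 945^2048=712, 945^4096=666, 945^8192=951, 945^16384=555, 945^32768=531, 945^65536=868, 945^131072=219, 945^262144=1371, 945^524288=511; 945^895345 = 945^1 * 945^16 * 945^32 * 945^64 * 945^256 * 945^2048 * 945^8192 * 945^32768 * 945^65536 * 945^262144 * 945^524288 = 205 (mod 1553); answer 205
Part II: W1 = 205; c = -20; T(2) = 1*(33) + 1*(-20) = 13; iterating: T(2)=13, T(3)=46, T(4)=59, T(5)=105, T(6)=164, T(7)=269, T(8)=433; answer 433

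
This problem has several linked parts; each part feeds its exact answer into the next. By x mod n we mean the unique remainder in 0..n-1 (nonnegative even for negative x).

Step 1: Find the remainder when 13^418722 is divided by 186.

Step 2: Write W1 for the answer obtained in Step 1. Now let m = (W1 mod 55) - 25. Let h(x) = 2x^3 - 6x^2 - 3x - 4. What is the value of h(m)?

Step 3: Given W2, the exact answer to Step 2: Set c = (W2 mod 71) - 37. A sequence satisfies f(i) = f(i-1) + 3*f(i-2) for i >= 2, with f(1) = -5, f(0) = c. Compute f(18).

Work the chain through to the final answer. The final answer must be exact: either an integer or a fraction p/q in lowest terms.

Step 1: squarings mod 186: 13^1=13, 13^2=169, 13^4=103, 13^8=7, 13^16=49, 13^32=169, 13^64=103, 13^128=7, 13^256=49, 13^512=169, 13^1024=103, 13^2048=7, 13^4096=49, 13^8192=169, 13^16384=103, 13^32768=7, 13^65536=49, 13^131072=169, 13^262144=103; 13^418722 = 13^2 * 13^32 * 13^128 * 13^256 * 13^512 * 13^8192 * 13^16384 * 13^131072 * 13^262144 = 163 (mod 186); answer 163
Step 2: W1 = 163; m = 28; 2*(28)^3 - 6*(28)^2 - 3*(28)^1 - 4 = (43904) + (-4704) + (-84) + (-4) = 39112; answer 39112
Step 3: W2 = 39112; c = 25; f(2) = 1*(-5) + 3*(25) = 70; iterating: f(2)=70, f(3)=55, f(4)=265, f(5)=430, f(6)=1225, f(7)=2515, f(8)=6190, f(9)=13735, f(10)=32305, f(11)=73510, f(12)=170425, f(13)=390955, f(14)=902230, f(15)=2075095, f(16)=4781785, f(17)=11007070, f(18)=25352425; answer 25352425

25352425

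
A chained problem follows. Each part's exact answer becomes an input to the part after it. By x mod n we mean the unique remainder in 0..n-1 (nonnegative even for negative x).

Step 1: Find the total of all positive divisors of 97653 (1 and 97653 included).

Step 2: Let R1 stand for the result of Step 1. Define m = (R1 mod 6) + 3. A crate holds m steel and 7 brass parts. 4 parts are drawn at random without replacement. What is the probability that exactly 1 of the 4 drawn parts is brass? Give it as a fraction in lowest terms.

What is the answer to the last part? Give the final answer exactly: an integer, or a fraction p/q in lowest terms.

Step 1: 97653 = 3 * 43 * 757; sigma = (1 + 3) * (1 + 43) * (1 + 757) = 4 * 44 * 758 = 133408; answer 133408
Step 2: R1 = 133408; m = 7; total draws C(14,4) = 1001; favorable C(7,1)*C(7,3) = 245; P = 35/143; answer 35/143

35/143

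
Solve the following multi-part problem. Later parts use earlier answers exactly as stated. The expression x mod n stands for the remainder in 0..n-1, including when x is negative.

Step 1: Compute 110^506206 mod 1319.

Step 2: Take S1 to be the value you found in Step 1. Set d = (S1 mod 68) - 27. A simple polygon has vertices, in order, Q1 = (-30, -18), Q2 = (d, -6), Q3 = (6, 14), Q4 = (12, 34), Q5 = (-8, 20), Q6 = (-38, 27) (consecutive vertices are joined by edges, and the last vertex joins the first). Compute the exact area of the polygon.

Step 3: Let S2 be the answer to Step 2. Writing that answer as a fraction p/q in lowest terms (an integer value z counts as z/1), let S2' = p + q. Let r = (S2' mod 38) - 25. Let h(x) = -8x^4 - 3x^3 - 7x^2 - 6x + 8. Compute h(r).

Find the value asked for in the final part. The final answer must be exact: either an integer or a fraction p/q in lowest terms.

-5572

Step 1: squarings mod 1319: 110^1=110, 110^2=229, 110^4=1000, 110^8=198, 110^16=953, 110^32=737, 110^64=1060, 110^128=1131, 110^256=1050, 110^512=1135, 110^1024=881, 110^2048=589, 110^4096=24, 110^8192=576, 110^16384=707, 110^32768=1267, 110^65536=66, 110^131072=399, 110^262144=921; 110^506206 = 110^2 * 110^4 * 110^8 * 110^16 * 110^64 * 110^256 * 110^2048 * 110^4096 * 110^8192 * 110^32768 * 110^65536 * 110^131072 * 110^262144 = 808 (mod 1319); answer 808
Step 2: S1 = 808; d = 33; cross terms: (-30*-6 - 33*-18)=774, (33*14 - 6*-6)=498, (6*34 - 12*14)=36, (12*20 - -8*34)=512, (-8*27 - -38*20)=544, (-38*-18 - -30*27)=1494; twice the area = |3858| = 3858; area = 1929; answer 1929
Step 3: S2 = 1929; threaded value p + q = 1930; r = 5; -8*(5)^4 - 3*(5)^3 - 7*(5)^2 - 6*(5)^1 + 8 = (-5000) + (-375) + (-175) + (-30) + (8) = -5572; answer -5572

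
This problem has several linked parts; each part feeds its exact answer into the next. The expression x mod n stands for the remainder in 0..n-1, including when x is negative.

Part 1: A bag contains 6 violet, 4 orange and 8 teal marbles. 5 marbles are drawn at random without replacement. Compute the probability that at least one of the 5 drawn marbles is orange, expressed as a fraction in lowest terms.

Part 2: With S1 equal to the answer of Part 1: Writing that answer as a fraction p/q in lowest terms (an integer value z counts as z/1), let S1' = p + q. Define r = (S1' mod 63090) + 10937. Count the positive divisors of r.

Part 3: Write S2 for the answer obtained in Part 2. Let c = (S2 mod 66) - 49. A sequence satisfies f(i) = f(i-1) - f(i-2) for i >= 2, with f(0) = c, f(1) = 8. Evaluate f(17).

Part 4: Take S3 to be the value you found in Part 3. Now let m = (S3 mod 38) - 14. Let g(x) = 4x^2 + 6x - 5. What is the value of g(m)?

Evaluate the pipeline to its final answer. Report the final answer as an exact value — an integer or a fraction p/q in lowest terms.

749

Part 1: total draws C(18,5) = 8568; complement C(14,5) = 2002; favorable 8568 - 2002 = 6566; P = 469/612; answer 469/612
Part 2: S1 = 469/612; threaded value p + q = 1081; r = 12018; 12018 = 2 * 3 * 2003; number of divisors = (1+1) * (1+1) * (1+1) = 8; answer 8
Part 3: S2 = 8; c = -41; f(2) = 1*(8) - 1*(-41) = 49; iterating: f(2)=49, f(3)=41, f(4)=-8, f(5)=-49, f(6)=-41, f(7)=8, f(8)=49, f(9)=41, f(10)=-8, f(11)=-49, f(12)=-41, f(13)=8, f(14)=49, f(15)=41, f(16)=-8, f(17)=-49; answer -49
Part 4: S3 = -49; m = 13; 4*(13)^2 + 6*(13)^1 - 5 = (676) + (78) + (-5) = 749; answer 749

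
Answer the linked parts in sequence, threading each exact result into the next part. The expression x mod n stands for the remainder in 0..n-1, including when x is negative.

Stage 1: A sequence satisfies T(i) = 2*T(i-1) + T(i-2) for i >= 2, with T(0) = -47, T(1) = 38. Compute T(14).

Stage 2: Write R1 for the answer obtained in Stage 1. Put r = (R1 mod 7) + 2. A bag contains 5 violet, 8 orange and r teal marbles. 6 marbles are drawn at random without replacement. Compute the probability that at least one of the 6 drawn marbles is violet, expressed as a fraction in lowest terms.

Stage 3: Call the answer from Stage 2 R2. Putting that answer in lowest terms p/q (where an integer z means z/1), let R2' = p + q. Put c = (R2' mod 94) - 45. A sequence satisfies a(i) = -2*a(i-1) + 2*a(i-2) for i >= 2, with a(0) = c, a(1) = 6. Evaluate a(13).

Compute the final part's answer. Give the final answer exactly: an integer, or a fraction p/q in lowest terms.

Stage 1: T(2) = 2*(38) + 1*(-47) = 29; iterating: T(2)=29, T(3)=96, T(4)=221, T(5)=538, T(6)=1297, T(7)=3132, T(8)=7561, T(9)=18254, T(10)=44069, T(11)=106392, T(12)=256853, T(13)=620098, T(14)=1497049; answer 1497049
Stage 2: R1 = 1497049; r = 3; total draws C(16,6) = 8008; complement C(11,6) = 462; favorable 8008 - 462 = 7546; P = 49/52; answer 49/52
Stage 3: R2 = 49/52; threaded value p + q = 101; c = -38; a(2) = -2*(6) + 2*(-38) = -88; iterating: a(2)=-88, a(3)=188, a(4)=-552, a(5)=1480, a(6)=-4064, a(7)=11088, a(8)=-30304, a(9)=82784, a(10)=-226176, a(11)=617920, a(12)=-1688192, a(13)=4612224; answer 4612224

4612224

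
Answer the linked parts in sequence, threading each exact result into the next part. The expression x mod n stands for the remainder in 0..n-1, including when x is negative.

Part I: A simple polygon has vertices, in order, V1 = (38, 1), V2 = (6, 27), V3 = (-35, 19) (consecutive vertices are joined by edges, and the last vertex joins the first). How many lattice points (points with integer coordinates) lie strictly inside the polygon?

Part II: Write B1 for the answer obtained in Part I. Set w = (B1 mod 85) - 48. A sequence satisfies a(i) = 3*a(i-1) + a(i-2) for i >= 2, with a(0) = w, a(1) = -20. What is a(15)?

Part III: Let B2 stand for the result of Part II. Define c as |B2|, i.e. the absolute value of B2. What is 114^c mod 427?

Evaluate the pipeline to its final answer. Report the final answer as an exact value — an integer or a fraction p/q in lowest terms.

389

Part I: cross terms: (38*27 - 6*1)=1020, (6*19 - -35*27)=1059, (-35*1 - 38*19)=-757; twice the area = |1322| = 1322; area = 661; boundary points = 2 + 1 + 1 = 4; strictly interior points = area - boundary/2 + 1 = 660; answer 660
Part II: B1 = 660; w = 17; a(2) = 3*(-20) + 1*(17) = -43; iterating: a(2)=-43, a(3)=-149, a(4)=-490, a(5)=-1619, a(6)=-5347, a(7)=-17660, a(8)=-58327, a(9)=-192641, a(10)=-636250, a(11)=-2101391, a(12)=-6940423, a(13)=-22922660, a(14)=-75708403, a(15)=-250047869; answer -250047869
Part III: B2 = -250047869; c = 250047869; squarings mod 427: 114^1=114, 114^2=186, 114^4=9, 114^8=81, 114^16=156, 114^32=424, 114^64=9, 114^128=81, 114^256=156, 114^512=424, 114^1024=9, 114^2048=81, 114^4096=156, 114^8192=424, 114^16384=9, 114^32768=81, 114^65536=156, 114^131072=424, 114^262144=9, 114^524288=81, 114^1048576=156, 114^2097152=424, 114^4194304=9, 114^8388608=81, 114^16777216=156, 114^33554432=424, 114^67108864=9, 114^134217728=81; 114^250047869 = 114^1 * 114^4 * 114^8 * 114^16 * 114^32 * 114^64 * 114^256 * 114^1024 * 114^2048 * 114^8192 * 114^16384 * 114^65536 * 114^131072 * 114^262144 * 114^2097152 * 114^4194304 * 114^8388608 * 114^33554432 * 114^67108864 * 114^134217728 = 389 (mod 427); answer 389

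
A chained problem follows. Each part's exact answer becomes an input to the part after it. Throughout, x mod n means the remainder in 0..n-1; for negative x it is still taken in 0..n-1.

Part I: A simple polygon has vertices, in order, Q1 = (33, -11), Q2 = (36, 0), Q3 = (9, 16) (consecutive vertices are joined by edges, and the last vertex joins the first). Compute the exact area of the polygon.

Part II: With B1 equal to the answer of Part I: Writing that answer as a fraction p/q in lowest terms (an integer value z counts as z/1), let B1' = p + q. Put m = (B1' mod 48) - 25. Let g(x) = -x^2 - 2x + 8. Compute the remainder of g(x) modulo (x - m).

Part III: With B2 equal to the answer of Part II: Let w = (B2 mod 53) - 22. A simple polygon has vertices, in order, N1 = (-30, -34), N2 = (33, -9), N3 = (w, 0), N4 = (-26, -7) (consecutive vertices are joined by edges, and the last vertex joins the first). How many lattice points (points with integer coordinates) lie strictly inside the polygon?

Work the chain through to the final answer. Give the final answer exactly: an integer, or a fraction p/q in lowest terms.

1058

Part I: cross terms: (33*0 - 36*-11)=396, (36*16 - 9*0)=576, (9*-11 - 33*16)=-627; twice the area = |345| = 345; area = 345/2; answer 345/2
Part II: B1 = 345/2; threaded value p + q = 347; m = -14; remainder = value at the root: -1*(-14)^2 - 2*(-14)^1 + 8 = (-196) + (28) + (8) = -160; answer -160
Part III: B2 = -160; w = 30; cross terms: (-30*-9 - 33*-34)=1392, (33*0 - 30*-9)=270, (30*-7 - -26*0)=-210, (-26*-34 - -30*-7)=674; twice the area = |2126| = 2126; area = 1063; boundary points = 1 + 3 + 7 + 1 = 12; strictly interior points = area - boundary/2 + 1 = 1058; answer 1058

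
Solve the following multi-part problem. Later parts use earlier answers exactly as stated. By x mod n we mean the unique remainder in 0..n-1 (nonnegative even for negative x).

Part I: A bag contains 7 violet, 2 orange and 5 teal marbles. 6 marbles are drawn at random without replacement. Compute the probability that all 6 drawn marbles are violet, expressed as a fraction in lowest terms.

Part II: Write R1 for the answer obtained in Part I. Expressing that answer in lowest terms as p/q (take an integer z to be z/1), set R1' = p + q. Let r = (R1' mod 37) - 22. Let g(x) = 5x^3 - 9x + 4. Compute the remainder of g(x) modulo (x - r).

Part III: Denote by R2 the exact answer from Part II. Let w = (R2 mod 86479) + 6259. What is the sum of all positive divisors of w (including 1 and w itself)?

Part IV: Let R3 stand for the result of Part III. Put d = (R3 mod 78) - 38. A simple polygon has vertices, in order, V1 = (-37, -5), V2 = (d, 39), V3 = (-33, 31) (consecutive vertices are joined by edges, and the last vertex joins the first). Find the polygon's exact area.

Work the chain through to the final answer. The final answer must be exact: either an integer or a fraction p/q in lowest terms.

866

Part I: total draws C(14,6) = 3003; favorable C(7,6) = 7; P = 1/429; answer 1/429
Part II: R1 = 1/429; threaded value p + q = 430; r = 1; remainder = value at the root: 5*(1)^3 - 9*(1)^1 + 4 = (5) + (-9) + (4) = 0; answer 0
Part III: R2 = 0; w = 6259; 6259 = 11 * 569; sigma = (1 + 11) * (1 + 569) = 12 * 570 = 6840; answer 6840
Part IV: R3 = 6840; d = 16; cross terms: (-37*39 - 16*-5)=-1363, (16*31 - -33*39)=1783, (-33*-5 - -37*31)=1312; twice the area = |1732| = 1732; area = 866; answer 866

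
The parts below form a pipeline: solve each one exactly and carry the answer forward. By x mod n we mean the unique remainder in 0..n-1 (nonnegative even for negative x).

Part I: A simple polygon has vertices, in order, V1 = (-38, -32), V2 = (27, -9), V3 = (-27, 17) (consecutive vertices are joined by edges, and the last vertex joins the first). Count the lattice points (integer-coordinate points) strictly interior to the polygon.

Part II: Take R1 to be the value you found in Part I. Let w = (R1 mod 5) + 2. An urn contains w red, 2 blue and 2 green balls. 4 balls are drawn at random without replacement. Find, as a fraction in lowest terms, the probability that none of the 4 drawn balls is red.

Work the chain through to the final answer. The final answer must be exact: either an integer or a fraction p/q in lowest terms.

1/15

Part I: cross terms: (-38*-9 - 27*-32)=1206, (27*17 - -27*-9)=216, (-27*-32 - -38*17)=1510; twice the area = |2932| = 2932; area = 1466; boundary points = 1 + 2 + 1 = 4; strictly interior points = area - boundary/2 + 1 = 1465; answer 1465
Part II: R1 = 1465; w = 2; total draws C(6,4) = 15; favorable C(4,4) = 1; P = 1/15; answer 1/15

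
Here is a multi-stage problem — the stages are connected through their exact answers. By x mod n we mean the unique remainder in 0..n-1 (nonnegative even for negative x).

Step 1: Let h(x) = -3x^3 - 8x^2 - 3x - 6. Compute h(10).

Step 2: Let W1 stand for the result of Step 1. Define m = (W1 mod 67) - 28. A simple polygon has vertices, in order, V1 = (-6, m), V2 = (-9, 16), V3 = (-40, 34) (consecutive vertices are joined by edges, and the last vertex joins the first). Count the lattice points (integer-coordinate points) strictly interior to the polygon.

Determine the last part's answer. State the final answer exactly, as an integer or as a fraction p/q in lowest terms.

Step 1: -3*(10)^3 - 8*(10)^2 - 3*(10)^1 - 6 = (-3000) + (-800) + (-30) + (-6) = -3836; answer -3836
Step 2: W1 = -3836; m = 22; cross terms: (-6*16 - -9*22)=102, (-9*34 - -40*16)=334, (-40*22 - -6*34)=-676; twice the area = |-240| = 240; area = 120; boundary points = 3 + 1 + 2 = 6; strictly interior points = area - boundary/2 + 1 = 118; answer 118

118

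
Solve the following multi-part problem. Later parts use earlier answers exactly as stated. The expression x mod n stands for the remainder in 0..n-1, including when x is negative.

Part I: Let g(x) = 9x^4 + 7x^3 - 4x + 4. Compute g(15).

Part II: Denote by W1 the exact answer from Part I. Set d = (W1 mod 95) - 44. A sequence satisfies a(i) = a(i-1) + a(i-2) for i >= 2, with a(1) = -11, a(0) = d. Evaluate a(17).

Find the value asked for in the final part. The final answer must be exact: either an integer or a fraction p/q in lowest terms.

Part I: 9*(15)^4 + 7*(15)^3 - 4*(15)^1 + 4 = (455625) + (23625) + (-60) + (4) = 479194; answer 479194
Part II: W1 = 479194; d = -30; a(2) = 1*(-11) + 1*(-30) = -41; iterating: a(2)=-41, a(3)=-52, a(4)=-93, a(5)=-145, a(6)=-238, a(7)=-383, a(8)=-621, a(9)=-1004, a(10)=-1625, a(11)=-2629, a(12)=-4254, a(13)=-6883, a(14)=-11137, a(15)=-18020, a(16)=-29157, a(17)=-47177; answer -47177

-47177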